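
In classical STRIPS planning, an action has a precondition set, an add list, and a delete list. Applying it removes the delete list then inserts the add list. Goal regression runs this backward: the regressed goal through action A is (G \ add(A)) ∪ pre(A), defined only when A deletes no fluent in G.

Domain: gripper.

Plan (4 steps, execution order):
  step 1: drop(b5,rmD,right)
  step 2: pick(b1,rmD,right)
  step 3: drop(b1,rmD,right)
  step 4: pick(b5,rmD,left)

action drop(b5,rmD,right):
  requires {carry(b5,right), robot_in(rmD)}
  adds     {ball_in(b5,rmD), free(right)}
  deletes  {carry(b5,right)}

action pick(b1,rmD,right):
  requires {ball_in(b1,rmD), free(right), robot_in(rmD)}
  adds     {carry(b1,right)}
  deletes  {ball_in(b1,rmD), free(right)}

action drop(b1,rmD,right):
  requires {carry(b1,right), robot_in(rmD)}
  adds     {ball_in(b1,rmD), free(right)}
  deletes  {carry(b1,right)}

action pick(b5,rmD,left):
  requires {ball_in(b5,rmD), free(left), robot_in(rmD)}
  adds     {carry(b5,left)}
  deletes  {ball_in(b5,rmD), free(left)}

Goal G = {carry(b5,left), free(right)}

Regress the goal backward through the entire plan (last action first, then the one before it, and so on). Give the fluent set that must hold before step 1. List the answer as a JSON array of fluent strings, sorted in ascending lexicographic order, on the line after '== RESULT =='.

Work backward from the goal:
  through step 4 (pick(b5,rmD,left)): drop {carry(b5,left)}, keep {free(right)}, require {ball_in(b5,rmD), free(left), robot_in(rmD)}
    → {ball_in(b5,rmD), free(left), free(right), robot_in(rmD)}
  through step 3 (drop(b1,rmD,right)): drop {free(right)}, keep {ball_in(b5,rmD), free(left), robot_in(rmD)}, require {carry(b1,right), robot_in(rmD)}
    → {ball_in(b5,rmD), carry(b1,right), free(left), robot_in(rmD)}
  through step 2 (pick(b1,rmD,right)): drop {carry(b1,right)}, keep {ball_in(b5,rmD), free(left), robot_in(rmD)}, require {ball_in(b1,rmD), free(right), robot_in(rmD)}
    → {ball_in(b1,rmD), ball_in(b5,rmD), free(left), free(right), robot_in(rmD)}
  through step 1 (drop(b5,rmD,right)): drop {ball_in(b5,rmD), free(right)}, keep {ball_in(b1,rmD), free(left), robot_in(rmD)}, require {carry(b5,right), robot_in(rmD)}
    → {ball_in(b1,rmD), carry(b5,right), free(left), robot_in(rmD)}

== RESULT ==
["ball_in(b1,rmD)", "carry(b5,right)", "free(left)", "robot_in(rmD)"]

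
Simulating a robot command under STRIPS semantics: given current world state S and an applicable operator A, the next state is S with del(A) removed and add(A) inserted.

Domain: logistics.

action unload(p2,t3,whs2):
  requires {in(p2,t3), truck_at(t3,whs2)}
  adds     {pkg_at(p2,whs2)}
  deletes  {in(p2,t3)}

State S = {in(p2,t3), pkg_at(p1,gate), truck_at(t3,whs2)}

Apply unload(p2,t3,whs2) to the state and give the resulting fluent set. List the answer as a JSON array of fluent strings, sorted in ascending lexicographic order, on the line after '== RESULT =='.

Compute (S \ del) ∪ add:
  pre ⊆ S: {in(p2,t3), truck_at(t3,whs2)} ⊆ S  — applicable
  S \ del = {pkg_at(p1,gate), truck_at(t3,whs2)}
  ∪ add   = {pkg_at(p1,gate), pkg_at(p2,whs2), truck_at(t3,whs2)}

== RESULT ==
["pkg_at(p1,gate)", "pkg_at(p2,whs2)", "truck_at(t3,whs2)"]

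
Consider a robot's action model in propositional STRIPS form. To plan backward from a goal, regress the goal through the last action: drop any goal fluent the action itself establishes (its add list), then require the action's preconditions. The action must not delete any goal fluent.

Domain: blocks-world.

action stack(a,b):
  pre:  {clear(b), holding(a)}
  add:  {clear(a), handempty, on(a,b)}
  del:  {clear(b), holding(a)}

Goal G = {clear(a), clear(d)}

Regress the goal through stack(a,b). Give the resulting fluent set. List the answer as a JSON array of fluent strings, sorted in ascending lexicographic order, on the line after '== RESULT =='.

Compute (G \ add) ∪ pre:
  G ∩ del = {}  (empty — regression defined)
  G \ add = {clear(a), clear(d)} \ {clear(a), handempty, on(a,b)} = {clear(d)}
  ∪ pre   = {clear(d)} ∪ {clear(b), holding(a)}
          = {clear(b), clear(d), holding(a)}

== RESULT ==
["clear(b)", "clear(d)", "holding(a)"]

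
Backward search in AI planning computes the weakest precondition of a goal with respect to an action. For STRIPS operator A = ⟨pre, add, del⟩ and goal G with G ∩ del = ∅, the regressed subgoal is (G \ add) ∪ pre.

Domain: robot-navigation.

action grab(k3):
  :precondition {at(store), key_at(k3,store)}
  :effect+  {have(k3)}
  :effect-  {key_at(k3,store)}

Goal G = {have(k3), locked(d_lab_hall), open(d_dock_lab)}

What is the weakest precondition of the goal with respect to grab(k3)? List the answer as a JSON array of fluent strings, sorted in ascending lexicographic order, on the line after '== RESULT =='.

Regress:
  G ∩ del = {}  (empty — regression defined)
  G \ add = {have(k3), locked(d_lab_hall), open(d_dock_lab)} \ {have(k3)} = {locked(d_lab_hall), open(d_dock_lab)}
  ∪ pre   = {locked(d_lab_hall), open(d_dock_lab)} ∪ {at(store), key_at(k3,store)}
          = {at(store), key_at(k3,store), locked(d_lab_hall), open(d_dock_lab)}

== RESULT ==
["at(store)", "key_at(k3,store)", "locked(d_lab_hall)", "open(d_dock_lab)"]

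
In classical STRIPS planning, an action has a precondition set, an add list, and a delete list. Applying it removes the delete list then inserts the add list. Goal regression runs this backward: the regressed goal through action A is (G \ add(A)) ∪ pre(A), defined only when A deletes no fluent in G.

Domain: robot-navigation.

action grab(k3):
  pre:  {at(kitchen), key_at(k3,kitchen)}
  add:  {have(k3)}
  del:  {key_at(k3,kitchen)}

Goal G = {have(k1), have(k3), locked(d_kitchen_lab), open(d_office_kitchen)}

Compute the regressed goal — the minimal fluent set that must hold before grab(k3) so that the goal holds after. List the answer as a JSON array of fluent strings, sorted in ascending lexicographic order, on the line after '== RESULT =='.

Regress:
  G ∩ del = {}  (empty — regression defined)
  G \ add = {have(k1), have(k3), locked(d_kitchen_lab), open(d_office_kitchen)} \ {have(k3)} = {have(k1), locked(d_kitchen_lab), open(d_office_kitchen)}
  ∪ pre   = {have(k1), locked(d_kitchen_lab), open(d_office_kitchen)} ∪ {at(kitchen), key_at(k3,kitchen)}
          = {at(kitchen), have(k1), key_at(k3,kitchen), locked(d_kitchen_lab), open(d_office_kitchen)}

== RESULT ==
["at(kitchen)", "have(k1)", "key_at(k3,kitchen)", "locked(d_kitchen_lab)", "open(d_office_kitchen)"]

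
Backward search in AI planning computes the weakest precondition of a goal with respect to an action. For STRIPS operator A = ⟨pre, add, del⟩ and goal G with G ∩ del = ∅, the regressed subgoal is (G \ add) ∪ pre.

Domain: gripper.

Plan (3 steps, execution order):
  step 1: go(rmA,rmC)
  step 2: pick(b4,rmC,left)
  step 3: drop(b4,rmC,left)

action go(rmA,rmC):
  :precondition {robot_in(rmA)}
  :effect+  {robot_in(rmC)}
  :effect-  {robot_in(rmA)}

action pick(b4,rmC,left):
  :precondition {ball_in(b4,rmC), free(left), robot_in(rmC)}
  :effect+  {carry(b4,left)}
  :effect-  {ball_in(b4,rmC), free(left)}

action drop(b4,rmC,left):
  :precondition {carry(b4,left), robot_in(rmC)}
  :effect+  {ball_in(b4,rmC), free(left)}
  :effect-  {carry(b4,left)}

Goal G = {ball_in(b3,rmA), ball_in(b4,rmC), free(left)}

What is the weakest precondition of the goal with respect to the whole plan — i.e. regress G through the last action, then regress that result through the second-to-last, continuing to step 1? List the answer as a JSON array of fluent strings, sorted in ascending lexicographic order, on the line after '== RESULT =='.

Work backward from the goal:
  through step 3 (drop(b4,rmC,left)): drop {ball_in(b4,rmC), free(left)}, keep {ball_in(b3,rmA)}, require {carry(b4,left), robot_in(rmC)}
    → {ball_in(b3,rmA), carry(b4,left), robot_in(rmC)}
  through step 2 (pick(b4,rmC,left)): drop {carry(b4,left)}, keep {ball_in(b3,rmA), robot_in(rmC)}, require {ball_in(b4,rmC), free(left), robot_in(rmC)}
    → {ball_in(b3,rmA), ball_in(b4,rmC), free(left), robot_in(rmC)}
  through step 1 (go(rmA,rmC)): drop {robot_in(rmC)}, keep {ball_in(b3,rmA), ball_in(b4,rmC), free(left)}, require {robot_in(rmA)}
    → {ball_in(b3,rmA), ball_in(b4,rmC), free(left), robot_in(rmA)}

== RESULT ==
["ball_in(b3,rmA)", "ball_in(b4,rmC)", "free(left)", "robot_in(rmA)"]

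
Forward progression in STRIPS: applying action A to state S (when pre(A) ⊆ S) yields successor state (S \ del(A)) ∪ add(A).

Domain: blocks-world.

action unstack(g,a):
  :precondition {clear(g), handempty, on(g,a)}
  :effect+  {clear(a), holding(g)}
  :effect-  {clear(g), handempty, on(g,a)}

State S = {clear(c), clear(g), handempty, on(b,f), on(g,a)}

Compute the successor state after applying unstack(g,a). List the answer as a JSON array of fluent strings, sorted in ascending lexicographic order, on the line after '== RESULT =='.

Compute (S \ del) ∪ add:
  pre ⊆ S: {clear(g), handempty, on(g,a)} ⊆ S  — applicable
  S \ del = {clear(c), on(b,f)}
  ∪ add   = {clear(a), clear(c), holding(g), on(b,f)}

== RESULT ==
["clear(a)", "clear(c)", "holding(g)", "on(b,f)"]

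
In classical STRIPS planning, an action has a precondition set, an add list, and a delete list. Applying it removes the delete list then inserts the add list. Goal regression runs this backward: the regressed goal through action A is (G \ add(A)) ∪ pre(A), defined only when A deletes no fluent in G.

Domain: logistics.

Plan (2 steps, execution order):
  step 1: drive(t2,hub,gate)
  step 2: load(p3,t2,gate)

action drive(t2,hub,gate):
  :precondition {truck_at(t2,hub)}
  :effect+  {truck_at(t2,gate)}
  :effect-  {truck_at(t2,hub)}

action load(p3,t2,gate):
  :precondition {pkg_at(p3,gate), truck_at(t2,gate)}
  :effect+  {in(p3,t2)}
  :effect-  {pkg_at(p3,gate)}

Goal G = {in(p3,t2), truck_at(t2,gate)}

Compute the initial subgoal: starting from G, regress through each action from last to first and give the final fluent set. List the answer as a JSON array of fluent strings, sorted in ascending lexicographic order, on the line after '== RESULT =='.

Regress step by step:
  through step 2 (load(p3,t2,gate)): drop {in(p3,t2)}, keep {truck_at(t2,gate)}, require {pkg_at(p3,gate), truck_at(t2,gate)}
    → {pkg_at(p3,gate), truck_at(t2,gate)}
  through step 1 (drive(t2,hub,gate)): drop {truck_at(t2,gate)}, keep {pkg_at(p3,gate)}, require {truck_at(t2,hub)}
    → {pkg_at(p3,gate), truck_at(t2,hub)}

== RESULT ==
["pkg_at(p3,gate)", "truck_at(t2,hub)"]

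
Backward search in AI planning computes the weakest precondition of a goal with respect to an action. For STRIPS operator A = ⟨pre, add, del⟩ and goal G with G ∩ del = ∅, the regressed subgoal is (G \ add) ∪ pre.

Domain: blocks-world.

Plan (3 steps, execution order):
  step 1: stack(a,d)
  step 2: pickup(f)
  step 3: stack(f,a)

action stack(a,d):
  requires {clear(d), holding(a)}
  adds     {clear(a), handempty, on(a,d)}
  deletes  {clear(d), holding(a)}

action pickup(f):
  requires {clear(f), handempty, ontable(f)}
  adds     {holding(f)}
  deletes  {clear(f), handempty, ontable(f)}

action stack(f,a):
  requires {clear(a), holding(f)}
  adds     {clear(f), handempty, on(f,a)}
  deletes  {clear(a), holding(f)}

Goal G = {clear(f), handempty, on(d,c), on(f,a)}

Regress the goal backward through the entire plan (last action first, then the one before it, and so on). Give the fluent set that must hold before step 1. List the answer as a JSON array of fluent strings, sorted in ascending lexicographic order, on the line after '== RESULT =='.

Regress step by step:
  through step 3 (stack(f,a)): drop {clear(f), handempty, on(f,a)}, keep {on(d,c)}, require {clear(a), holding(f)}
    → {clear(a), holding(f), on(d,c)}
  through step 2 (pickup(f)): drop {holding(f)}, keep {clear(a), on(d,c)}, require {clear(f), handempty, ontable(f)}
    → {clear(a), clear(f), handempty, on(d,c), ontable(f)}
  through step 1 (stack(a,d)): drop {clear(a), handempty}, keep {clear(f), on(d,c), ontable(f)}, require {clear(d), holding(a)}
    → {clear(d), clear(f), holding(a), on(d,c), ontable(f)}

== RESULT ==
["clear(d)", "clear(f)", "holding(a)", "on(d,c)", "ontable(f)"]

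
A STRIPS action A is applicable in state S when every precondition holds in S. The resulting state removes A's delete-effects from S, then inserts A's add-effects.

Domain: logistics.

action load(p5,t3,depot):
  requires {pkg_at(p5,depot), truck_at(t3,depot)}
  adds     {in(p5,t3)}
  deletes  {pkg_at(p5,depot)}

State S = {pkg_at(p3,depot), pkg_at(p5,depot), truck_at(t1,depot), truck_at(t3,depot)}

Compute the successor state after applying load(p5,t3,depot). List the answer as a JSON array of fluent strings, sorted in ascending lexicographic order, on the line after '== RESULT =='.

Compute (S \ del) ∪ add:
  pre ⊆ S: {pkg_at(p5,depot), truck_at(t3,depot)} ⊆ S  — applicable
  S \ del = {pkg_at(p3,depot), truck_at(t1,depot), truck_at(t3,depot)}
  ∪ add   = {in(p5,t3), pkg_at(p3,depot), truck_at(t1,depot), truck_at(t3,depot)}

== RESULT ==
["in(p5,t3)", "pkg_at(p3,depot)", "truck_at(t1,depot)", "truck_at(t3,depot)"]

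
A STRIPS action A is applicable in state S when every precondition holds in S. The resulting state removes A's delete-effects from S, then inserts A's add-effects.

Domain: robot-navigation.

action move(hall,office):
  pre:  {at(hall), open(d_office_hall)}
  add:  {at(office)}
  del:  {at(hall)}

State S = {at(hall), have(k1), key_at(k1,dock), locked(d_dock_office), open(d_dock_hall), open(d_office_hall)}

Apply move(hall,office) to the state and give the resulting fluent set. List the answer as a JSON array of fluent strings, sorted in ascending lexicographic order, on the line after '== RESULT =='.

Compute (S \ del) ∪ add:
  pre ⊆ S: {at(hall), open(d_office_hall)} ⊆ S  — applicable
  S \ del = {have(k1), key_at(k1,dock), locked(d_dock_office), open(d_dock_hall), open(d_office_hall)}
  ∪ add   = {at(office), have(k1), key_at(k1,dock), locked(d_dock_office), open(d_dock_hall), open(d_office_hall)}

== RESULT ==
["at(office)", "have(k1)", "key_at(k1,dock)", "locked(d_dock_office)", "open(d_dock_hall)", "open(d_office_hall)"]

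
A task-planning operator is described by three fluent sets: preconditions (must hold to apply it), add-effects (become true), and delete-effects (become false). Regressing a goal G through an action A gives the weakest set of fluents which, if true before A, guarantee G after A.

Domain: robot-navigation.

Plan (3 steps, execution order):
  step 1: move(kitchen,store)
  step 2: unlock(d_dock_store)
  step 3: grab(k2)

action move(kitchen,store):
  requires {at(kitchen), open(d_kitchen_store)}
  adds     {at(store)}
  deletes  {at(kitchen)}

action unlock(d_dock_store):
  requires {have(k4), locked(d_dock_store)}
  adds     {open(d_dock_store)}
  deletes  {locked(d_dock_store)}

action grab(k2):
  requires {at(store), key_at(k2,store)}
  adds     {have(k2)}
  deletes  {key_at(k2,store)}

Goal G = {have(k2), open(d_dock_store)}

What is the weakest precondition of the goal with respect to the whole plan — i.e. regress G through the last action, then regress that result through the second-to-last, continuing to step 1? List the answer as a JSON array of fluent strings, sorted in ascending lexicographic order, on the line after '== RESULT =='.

Work backward from the goal:
  through step 3 (grab(k2)): drop {have(k2)}, keep {open(d_dock_store)}, require {at(store), key_at(k2,store)}
    → {at(store), key_at(k2,store), open(d_dock_store)}
  through step 2 (unlock(d_dock_store)): drop {open(d_dock_store)}, keep {at(store), key_at(k2,store)}, require {have(k4), locked(d_dock_store)}
    → {at(store), have(k4), key_at(k2,store), locked(d_dock_store)}
  through step 1 (move(kitchen,store)): drop {at(store)}, keep {have(k4), key_at(k2,store), locked(d_dock_store)}, require {at(kitchen), open(d_kitchen_store)}
    → {at(kitchen), have(k4), key_at(k2,store), locked(d_dock_store), open(d_kitchen_store)}

== RESULT ==
["at(kitchen)", "have(k4)", "key_at(k2,store)", "locked(d_dock_store)", "open(d_kitchen_store)"]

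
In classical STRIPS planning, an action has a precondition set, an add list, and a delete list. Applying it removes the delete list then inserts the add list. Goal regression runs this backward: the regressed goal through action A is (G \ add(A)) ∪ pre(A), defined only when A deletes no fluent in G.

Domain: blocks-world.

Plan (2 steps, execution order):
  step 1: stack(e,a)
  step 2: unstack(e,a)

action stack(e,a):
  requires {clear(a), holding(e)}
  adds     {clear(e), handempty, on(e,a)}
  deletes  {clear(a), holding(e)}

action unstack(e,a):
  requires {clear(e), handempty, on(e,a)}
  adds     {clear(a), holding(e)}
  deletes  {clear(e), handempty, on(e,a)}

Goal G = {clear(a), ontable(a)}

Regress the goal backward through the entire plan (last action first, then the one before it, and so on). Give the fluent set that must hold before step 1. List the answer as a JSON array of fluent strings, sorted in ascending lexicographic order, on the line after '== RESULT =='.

Work backward from the goal:
  through step 2 (unstack(e,a)): drop {clear(a)}, keep {ontable(a)}, require {clear(e), handempty, on(e,a)}
    → {clear(e), handempty, on(e,a), ontable(a)}
  through step 1 (stack(e,a)): drop {clear(e), handempty, on(e,a)}, keep {ontable(a)}, require {clear(a), holding(e)}
    → {clear(a), holding(e), ontable(a)}

== RESULT ==
["clear(a)", "holding(e)", "ontable(a)"]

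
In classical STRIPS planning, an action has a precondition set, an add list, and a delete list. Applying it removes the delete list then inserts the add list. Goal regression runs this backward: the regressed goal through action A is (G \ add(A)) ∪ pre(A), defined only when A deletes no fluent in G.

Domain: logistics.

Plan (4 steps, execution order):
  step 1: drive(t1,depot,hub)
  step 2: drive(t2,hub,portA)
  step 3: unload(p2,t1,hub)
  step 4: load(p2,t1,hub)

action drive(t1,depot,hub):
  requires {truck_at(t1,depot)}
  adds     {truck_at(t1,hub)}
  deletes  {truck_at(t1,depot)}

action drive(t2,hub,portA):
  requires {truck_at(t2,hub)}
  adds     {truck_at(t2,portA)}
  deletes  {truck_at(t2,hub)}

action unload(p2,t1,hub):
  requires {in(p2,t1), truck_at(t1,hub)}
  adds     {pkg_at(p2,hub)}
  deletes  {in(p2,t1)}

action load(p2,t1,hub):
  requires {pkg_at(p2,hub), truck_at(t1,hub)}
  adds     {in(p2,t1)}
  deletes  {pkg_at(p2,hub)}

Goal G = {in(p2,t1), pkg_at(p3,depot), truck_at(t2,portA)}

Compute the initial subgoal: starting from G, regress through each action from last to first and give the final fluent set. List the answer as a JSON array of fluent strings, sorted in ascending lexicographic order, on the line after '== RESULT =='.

Work backward from the goal:
  through step 4 (load(p2,t1,hub)): drop {in(p2,t1)}, keep {pkg_at(p3,depot), truck_at(t2,portA)}, require {pkg_at(p2,hub), truck_at(t1,hub)}
    → {pkg_at(p2,hub), pkg_at(p3,depot), truck_at(t1,hub), truck_at(t2,portA)}
  through step 3 (unload(p2,t1,hub)): drop {pkg_at(p2,hub)}, keep {pkg_at(p3,depot), truck_at(t1,hub), truck_at(t2,portA)}, require {in(p2,t1), truck_at(t1,hub)}
    → {in(p2,t1), pkg_at(p3,depot), truck_at(t1,hub), truck_at(t2,portA)}
  through step 2 (drive(t2,hub,portA)): drop {truck_at(t2,portA)}, keep {in(p2,t1), pkg_at(p3,depot), truck_at(t1,hub)}, require {truck_at(t2,hub)}
    → {in(p2,t1), pkg_at(p3,depot), truck_at(t1,hub), truck_at(t2,hub)}
  through step 1 (drive(t1,depot,hub)): drop {truck_at(t1,hub)}, keep {in(p2,t1), pkg_at(p3,depot), truck_at(t2,hub)}, require {truck_at(t1,depot)}
    → {in(p2,t1), pkg_at(p3,depot), truck_at(t1,depot), truck_at(t2,hub)}

== RESULT ==
["in(p2,t1)", "pkg_at(p3,depot)", "truck_at(t1,depot)", "truck_at(t2,hub)"]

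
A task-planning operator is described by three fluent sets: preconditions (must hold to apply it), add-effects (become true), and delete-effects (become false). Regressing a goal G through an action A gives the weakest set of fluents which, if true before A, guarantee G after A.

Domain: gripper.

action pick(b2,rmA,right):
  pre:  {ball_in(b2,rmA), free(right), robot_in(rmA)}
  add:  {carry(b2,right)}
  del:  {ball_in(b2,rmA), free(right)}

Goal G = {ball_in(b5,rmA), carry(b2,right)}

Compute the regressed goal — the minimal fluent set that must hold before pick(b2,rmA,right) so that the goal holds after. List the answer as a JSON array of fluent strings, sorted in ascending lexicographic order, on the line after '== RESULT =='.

Regress:
  G ∩ del = {}  (empty — regression defined)
  G \ add = {ball_in(b5,rmA), carry(b2,right)} \ {carry(b2,right)} = {ball_in(b5,rmA)}
  ∪ pre   = {ball_in(b5,rmA)} ∪ {ball_in(b2,rmA), free(right), robot_in(rmA)}
          = {ball_in(b2,rmA), ball_in(b5,rmA), free(right), robot_in(rmA)}

== RESULT ==
["ball_in(b2,rmA)", "ball_in(b5,rmA)", "free(right)", "robot_in(rmA)"]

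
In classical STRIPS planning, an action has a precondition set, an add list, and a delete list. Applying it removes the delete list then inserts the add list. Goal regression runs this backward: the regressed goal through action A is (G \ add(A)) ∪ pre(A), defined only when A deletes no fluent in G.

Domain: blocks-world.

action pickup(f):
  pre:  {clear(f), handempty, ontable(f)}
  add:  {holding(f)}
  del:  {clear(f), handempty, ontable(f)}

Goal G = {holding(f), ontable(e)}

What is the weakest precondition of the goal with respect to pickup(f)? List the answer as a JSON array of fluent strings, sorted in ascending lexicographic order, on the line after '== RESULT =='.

Compute (G \ add) ∪ pre:
  G ∩ del = {}  (empty — regression defined)
  G \ add = {holding(f), ontable(e)} \ {holding(f)} = {ontable(e)}
  ∪ pre   = {ontable(e)} ∪ {clear(f), handempty, ontable(f)}
          = {clear(f), handempty, ontable(e), ontable(f)}

== RESULT ==
["clear(f)", "handempty", "ontable(e)", "ontable(f)"]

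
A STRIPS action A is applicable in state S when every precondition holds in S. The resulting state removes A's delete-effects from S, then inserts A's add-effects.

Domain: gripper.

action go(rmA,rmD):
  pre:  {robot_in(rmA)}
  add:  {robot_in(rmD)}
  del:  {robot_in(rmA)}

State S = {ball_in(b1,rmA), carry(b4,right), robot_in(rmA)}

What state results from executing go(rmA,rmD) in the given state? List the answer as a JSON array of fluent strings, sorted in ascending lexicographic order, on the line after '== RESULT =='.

Progress:
  pre ⊆ S: {robot_in(rmA)} ⊆ S  — applicable
  S \ del = {ball_in(b1,rmA), carry(b4,right)}
  ∪ add   = {ball_in(b1,rmA), carry(b4,right), robot_in(rmD)}

== RESULT ==
["ball_in(b1,rmA)", "carry(b4,right)", "robot_in(rmD)"]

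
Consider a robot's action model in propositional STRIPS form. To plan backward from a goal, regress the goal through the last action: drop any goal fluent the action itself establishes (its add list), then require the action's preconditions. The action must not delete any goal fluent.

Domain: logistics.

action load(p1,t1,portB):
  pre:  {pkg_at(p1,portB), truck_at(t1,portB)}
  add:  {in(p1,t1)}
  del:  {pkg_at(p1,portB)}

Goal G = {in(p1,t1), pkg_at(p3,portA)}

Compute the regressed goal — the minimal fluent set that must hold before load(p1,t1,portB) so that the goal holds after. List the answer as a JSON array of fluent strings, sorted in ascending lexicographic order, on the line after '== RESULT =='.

Regress:
  G ∩ del = {}  (empty — regression defined)
  G \ add = {in(p1,t1), pkg_at(p3,portA)} \ {in(p1,t1)} = {pkg_at(p3,portA)}
  ∪ pre   = {pkg_at(p3,portA)} ∪ {pkg_at(p1,portB), truck_at(t1,portB)}
          = {pkg_at(p1,portB), pkg_at(p3,portA), truck_at(t1,portB)}

== RESULT ==
["pkg_at(p1,portB)", "pkg_at(p3,portA)", "truck_at(t1,portB)"]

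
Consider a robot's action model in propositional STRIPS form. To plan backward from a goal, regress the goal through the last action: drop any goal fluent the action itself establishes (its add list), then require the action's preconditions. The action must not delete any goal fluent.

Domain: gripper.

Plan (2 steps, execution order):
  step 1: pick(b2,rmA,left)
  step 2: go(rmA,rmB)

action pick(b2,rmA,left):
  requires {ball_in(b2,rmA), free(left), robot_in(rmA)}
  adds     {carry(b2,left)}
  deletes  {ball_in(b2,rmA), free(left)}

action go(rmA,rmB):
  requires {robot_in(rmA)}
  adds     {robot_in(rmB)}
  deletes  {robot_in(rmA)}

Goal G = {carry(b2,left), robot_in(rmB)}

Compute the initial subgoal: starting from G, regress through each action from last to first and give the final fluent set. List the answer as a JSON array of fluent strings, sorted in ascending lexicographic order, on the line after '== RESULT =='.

Regress step by step:
  through step 2 (go(rmA,rmB)): drop {robot_in(rmB)}, keep {carry(b2,left)}, require {robot_in(rmA)}
    → {carry(b2,left), robot_in(rmA)}
  through step 1 (pick(b2,rmA,left)): drop {carry(b2,left)}, keep {robot_in(rmA)}, require {ball_in(b2,rmA), free(left), robot_in(rmA)}
    → {ball_in(b2,rmA), free(left), robot_in(rmA)}

== RESULT ==
["ball_in(b2,rmA)", "free(left)", "robot_in(rmA)"]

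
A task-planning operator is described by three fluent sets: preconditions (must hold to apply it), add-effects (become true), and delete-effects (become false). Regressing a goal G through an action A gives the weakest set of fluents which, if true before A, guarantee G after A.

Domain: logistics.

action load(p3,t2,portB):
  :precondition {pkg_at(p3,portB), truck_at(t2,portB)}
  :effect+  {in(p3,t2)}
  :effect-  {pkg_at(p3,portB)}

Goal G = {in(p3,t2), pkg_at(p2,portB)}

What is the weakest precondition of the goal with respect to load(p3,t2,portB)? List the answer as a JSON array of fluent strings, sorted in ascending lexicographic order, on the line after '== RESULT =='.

Compute (G \ add) ∪ pre:
  G ∩ del = {}  (empty — regression defined)
  G \ add = {in(p3,t2), pkg_at(p2,portB)} \ {in(p3,t2)} = {pkg_at(p2,portB)}
  ∪ pre   = {pkg_at(p2,portB)} ∪ {pkg_at(p3,portB), truck_at(t2,portB)}
          = {pkg_at(p2,portB), pkg_at(p3,portB), truck_at(t2,portB)}

== RESULT ==
["pkg_at(p2,portB)", "pkg_at(p3,portB)", "truck_at(t2,portB)"]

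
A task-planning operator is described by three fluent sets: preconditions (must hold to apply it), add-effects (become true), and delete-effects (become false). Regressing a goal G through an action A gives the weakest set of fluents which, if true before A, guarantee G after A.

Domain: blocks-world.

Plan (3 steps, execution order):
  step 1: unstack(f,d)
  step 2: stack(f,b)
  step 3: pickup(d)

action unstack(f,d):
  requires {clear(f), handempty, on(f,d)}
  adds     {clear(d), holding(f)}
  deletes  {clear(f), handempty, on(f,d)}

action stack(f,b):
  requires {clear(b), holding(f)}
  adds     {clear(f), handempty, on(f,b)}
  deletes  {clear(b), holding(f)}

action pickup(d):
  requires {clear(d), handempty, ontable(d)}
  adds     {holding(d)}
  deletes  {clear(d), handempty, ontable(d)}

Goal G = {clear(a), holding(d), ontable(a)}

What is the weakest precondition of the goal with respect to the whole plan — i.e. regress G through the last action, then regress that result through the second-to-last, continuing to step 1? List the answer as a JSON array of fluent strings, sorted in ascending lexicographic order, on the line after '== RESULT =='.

Work backward from the goal:
  through step 3 (pickup(d)): drop {holding(d)}, keep {clear(a), ontable(a)}, require {clear(d), handempty, ontable(d)}
    → {clear(a), clear(d), handempty, ontable(a), ontable(d)}
  through step 2 (stack(f,b)): drop {handempty}, keep {clear(a), clear(d), ontable(a), ontable(d)}, require {clear(b), holding(f)}
    → {clear(a), clear(b), clear(d), holding(f), ontable(a), ontable(d)}
  through step 1 (unstack(f,d)): drop {clear(d), holding(f)}, keep {clear(a), clear(b), ontable(a), ontable(d)}, require {clear(f), handempty, on(f,d)}
    → {clear(a), clear(b), clear(f), handempty, on(f,d), ontable(a), ontable(d)}

== RESULT ==
["clear(a)", "clear(b)", "clear(f)", "handempty", "on(f,d)", "ontable(a)", "ontable(d)"]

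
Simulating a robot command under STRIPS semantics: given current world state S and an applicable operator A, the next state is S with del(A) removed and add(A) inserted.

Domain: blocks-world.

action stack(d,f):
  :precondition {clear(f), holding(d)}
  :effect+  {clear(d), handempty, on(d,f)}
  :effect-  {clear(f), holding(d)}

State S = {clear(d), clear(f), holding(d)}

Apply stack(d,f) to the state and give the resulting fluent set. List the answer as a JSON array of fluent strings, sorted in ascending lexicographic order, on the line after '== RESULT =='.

Compute (S \ del) ∪ add:
  pre ⊆ S: {clear(f), holding(d)} ⊆ S  — applicable
  S \ del = {clear(d)}
  ∪ add   = {clear(d), handempty, on(d,f)}

== RESULT ==
["clear(d)", "handempty", "on(d,f)"]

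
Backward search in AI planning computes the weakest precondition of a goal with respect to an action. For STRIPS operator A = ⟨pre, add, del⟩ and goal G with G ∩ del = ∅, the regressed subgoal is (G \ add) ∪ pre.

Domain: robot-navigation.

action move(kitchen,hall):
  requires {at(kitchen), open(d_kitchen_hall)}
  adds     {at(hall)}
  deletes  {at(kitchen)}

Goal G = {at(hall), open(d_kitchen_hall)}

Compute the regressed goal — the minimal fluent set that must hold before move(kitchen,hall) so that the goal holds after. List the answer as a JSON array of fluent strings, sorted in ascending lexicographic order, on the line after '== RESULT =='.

Compute (G \ add) ∪ pre:
  G ∩ del = {}  (empty — regression defined)
  G \ add = {at(hall), open(d_kitchen_hall)} \ {at(hall)} = {open(d_kitchen_hall)}
  ∪ pre   = {open(d_kitchen_hall)} ∪ {at(kitchen), open(d_kitchen_hall)}
          = {at(kitchen), open(d_kitchen_hall)}

== RESULT ==
["at(kitchen)", "open(d_kitchen_hall)"]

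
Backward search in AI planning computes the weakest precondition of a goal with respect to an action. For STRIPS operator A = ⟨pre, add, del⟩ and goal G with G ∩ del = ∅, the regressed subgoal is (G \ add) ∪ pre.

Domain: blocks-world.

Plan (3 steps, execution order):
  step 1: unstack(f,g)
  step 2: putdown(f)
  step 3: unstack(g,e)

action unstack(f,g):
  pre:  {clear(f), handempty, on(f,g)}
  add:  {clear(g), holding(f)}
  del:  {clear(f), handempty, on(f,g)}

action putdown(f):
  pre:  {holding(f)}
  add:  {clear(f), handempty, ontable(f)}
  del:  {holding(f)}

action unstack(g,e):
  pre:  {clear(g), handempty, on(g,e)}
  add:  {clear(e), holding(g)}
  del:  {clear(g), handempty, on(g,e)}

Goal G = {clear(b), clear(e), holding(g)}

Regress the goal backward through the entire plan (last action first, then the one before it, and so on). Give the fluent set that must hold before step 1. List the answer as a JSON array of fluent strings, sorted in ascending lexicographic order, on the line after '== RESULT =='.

Work backward from the goal:
  through step 3 (unstack(g,e)): drop {clear(e), holding(g)}, keep {clear(b)}, require {clear(g), handempty, on(g,e)}
    → {clear(b), clear(g), handempty, on(g,e)}
  through step 2 (putdown(f)): drop {handempty}, keep {clear(b), clear(g), on(g,e)}, require {holding(f)}
    → {clear(b), clear(g), holding(f), on(g,e)}
  through step 1 (unstack(f,g)): drop {clear(g), holding(f)}, keep {clear(b), on(g,e)}, require {clear(f), handempty, on(f,g)}
    → {clear(b), clear(f), handempty, on(f,g), on(g,e)}

== RESULT ==
["clear(b)", "clear(f)", "handempty", "on(f,g)", "on(g,e)"]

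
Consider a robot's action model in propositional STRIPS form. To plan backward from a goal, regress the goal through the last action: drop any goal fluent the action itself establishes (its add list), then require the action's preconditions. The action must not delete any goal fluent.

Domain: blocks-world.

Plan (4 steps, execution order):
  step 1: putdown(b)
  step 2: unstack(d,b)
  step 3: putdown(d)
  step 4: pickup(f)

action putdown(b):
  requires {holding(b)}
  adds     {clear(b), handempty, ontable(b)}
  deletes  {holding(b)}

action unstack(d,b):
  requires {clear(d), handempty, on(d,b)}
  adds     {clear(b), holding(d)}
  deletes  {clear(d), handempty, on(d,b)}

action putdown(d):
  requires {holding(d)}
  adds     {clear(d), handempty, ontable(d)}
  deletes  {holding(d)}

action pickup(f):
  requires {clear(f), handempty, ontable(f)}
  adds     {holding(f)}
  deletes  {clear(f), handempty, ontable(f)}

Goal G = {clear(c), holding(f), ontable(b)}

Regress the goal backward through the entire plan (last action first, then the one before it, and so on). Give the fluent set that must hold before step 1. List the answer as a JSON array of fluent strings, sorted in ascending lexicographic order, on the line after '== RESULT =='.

Regress step by step:
  through step 4 (pickup(f)): drop {holding(f)}, keep {clear(c), ontable(b)}, require {clear(f), handempty, ontable(f)}
    → {clear(c), clear(f), handempty, ontable(b), ontable(f)}
  through step 3 (putdown(d)): drop {handempty}, keep {clear(c), clear(f), ontable(b), ontable(f)}, require {holding(d)}
    → {clear(c), clear(f), holding(d), ontable(b), ontable(f)}
  through step 2 (unstack(d,b)): drop {holding(d)}, keep {clear(c), clear(f), ontable(b), ontable(f)}, require {clear(d), handempty, on(d,b)}
    → {clear(c), clear(d), clear(f), handempty, on(d,b), ontable(b), ontable(f)}
  through step 1 (putdown(b)): drop {handempty, ontable(b)}, keep {clear(c), clear(d), clear(f), on(d,b), ontable(f)}, require {holding(b)}
    → {clear(c), clear(d), clear(f), holding(b), on(d,b), ontable(f)}

== RESULT ==
["clear(c)", "clear(d)", "clear(f)", "holding(b)", "on(d,b)", "ontable(f)"]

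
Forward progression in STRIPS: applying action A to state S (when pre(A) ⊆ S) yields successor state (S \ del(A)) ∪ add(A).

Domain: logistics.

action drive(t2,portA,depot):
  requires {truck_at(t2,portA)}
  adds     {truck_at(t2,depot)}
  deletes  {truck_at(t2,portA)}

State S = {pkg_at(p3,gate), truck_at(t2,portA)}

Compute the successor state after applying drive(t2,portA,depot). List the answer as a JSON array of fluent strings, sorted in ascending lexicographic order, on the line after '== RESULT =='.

Compute (S \ del) ∪ add:
  pre ⊆ S: {truck_at(t2,portA)} ⊆ S  — applicable
  S \ del = {pkg_at(p3,gate)}
  ∪ add   = {pkg_at(p3,gate), truck_at(t2,depot)}

== RESULT ==
["pkg_at(p3,gate)", "truck_at(t2,depot)"]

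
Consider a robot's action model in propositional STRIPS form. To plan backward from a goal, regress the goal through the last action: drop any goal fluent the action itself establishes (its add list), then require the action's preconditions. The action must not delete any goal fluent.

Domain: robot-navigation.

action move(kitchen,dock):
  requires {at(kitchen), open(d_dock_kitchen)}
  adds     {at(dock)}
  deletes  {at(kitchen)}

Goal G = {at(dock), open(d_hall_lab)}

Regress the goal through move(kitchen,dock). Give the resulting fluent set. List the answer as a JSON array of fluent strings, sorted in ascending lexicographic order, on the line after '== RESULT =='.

Compute (G \ add) ∪ pre:
  G ∩ del = {}  (empty — regression defined)
  G \ add = {at(dock), open(d_hall_lab)} \ {at(dock)} = {open(d_hall_lab)}
  ∪ pre   = {open(d_hall_lab)} ∪ {at(kitchen), open(d_dock_kitchen)}
          = {at(kitchen), open(d_dock_kitchen), open(d_hall_lab)}

== RESULT ==
["at(kitchen)", "open(d_dock_kitchen)", "open(d_hall_lab)"]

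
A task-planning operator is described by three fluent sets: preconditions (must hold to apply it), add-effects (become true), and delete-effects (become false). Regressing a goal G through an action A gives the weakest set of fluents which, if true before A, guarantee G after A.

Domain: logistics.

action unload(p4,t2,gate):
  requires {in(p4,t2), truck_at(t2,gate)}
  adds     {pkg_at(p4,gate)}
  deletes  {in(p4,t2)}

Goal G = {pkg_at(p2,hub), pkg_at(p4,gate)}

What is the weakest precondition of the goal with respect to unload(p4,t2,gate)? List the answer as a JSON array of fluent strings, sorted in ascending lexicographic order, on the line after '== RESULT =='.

Compute (G \ add) ∪ pre:
  G ∩ del = {}  (empty — regression defined)
  G \ add = {pkg_at(p2,hub), pkg_at(p4,gate)} \ {pkg_at(p4,gate)} = {pkg_at(p2,hub)}
  ∪ pre   = {pkg_at(p2,hub)} ∪ {in(p4,t2), truck_at(t2,gate)}
          = {in(p4,t2), pkg_at(p2,hub), truck_at(t2,gate)}

== RESULT ==
["in(p4,t2)", "pkg_at(p2,hub)", "truck_at(t2,gate)"]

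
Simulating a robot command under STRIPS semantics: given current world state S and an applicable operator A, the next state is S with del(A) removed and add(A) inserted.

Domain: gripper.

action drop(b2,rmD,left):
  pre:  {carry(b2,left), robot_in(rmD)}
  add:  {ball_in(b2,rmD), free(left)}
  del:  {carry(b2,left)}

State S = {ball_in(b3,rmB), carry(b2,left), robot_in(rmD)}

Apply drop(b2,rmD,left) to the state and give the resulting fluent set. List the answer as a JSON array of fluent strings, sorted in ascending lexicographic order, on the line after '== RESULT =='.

Compute (S \ del) ∪ add:
  pre ⊆ S: {carry(b2,left), robot_in(rmD)} ⊆ S  — applicable
  S \ del = {ball_in(b3,rmB), robot_in(rmD)}
  ∪ add   = {ball_in(b2,rmD), ball_in(b3,rmB), free(left), robot_in(rmD)}

== RESULT ==
["ball_in(b2,rmD)", "ball_in(b3,rmB)", "free(left)", "robot_in(rmD)"]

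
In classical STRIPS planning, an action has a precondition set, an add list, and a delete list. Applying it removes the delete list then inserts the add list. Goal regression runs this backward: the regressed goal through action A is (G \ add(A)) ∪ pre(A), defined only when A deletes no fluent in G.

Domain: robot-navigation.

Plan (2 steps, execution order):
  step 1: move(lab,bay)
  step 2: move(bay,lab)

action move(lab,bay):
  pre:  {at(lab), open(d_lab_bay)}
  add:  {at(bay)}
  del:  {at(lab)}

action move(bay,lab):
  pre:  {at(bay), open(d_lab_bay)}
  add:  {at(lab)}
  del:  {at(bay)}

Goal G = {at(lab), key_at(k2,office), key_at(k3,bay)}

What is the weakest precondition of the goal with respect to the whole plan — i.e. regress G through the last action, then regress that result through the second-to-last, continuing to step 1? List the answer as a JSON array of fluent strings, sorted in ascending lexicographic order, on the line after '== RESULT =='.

Work backward from the goal:
  through step 2 (move(bay,lab)): drop {at(lab)}, keep {key_at(k2,office), key_at(k3,bay)}, require {at(bay), open(d_lab_bay)}
    → {at(bay), key_at(k2,office), key_at(k3,bay), open(d_lab_bay)}
  through step 1 (move(lab,bay)): drop {at(bay)}, keep {key_at(k2,office), key_at(k3,bay), open(d_lab_bay)}, require {at(lab), open(d_lab_bay)}
    → {at(lab), key_at(k2,office), key_at(k3,bay), open(d_lab_bay)}

== RESULT ==
["at(lab)", "key_at(k2,office)", "key_at(k3,bay)", "open(d_lab_bay)"]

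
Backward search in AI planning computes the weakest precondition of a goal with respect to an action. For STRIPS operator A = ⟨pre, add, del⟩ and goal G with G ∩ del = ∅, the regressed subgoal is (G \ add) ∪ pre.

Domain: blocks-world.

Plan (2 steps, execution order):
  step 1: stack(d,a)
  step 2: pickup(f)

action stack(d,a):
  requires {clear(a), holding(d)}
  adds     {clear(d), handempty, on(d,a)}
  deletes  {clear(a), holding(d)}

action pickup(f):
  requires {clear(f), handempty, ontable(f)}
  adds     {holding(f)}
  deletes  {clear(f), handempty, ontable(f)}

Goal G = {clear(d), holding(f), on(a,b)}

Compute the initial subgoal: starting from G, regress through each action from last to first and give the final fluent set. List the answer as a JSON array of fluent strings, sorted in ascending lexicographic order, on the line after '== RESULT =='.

Work backward from the goal:
  through step 2 (pickup(f)): drop {holding(f)}, keep {clear(d), on(a,b)}, require {clear(f), handempty, ontable(f)}
    → {clear(d), clear(f), handempty, on(a,b), ontable(f)}
  through step 1 (stack(d,a)): drop {clear(d), handempty}, keep {clear(f), on(a,b), ontable(f)}, require {clear(a), holding(d)}
    → {clear(a), clear(f), holding(d), on(a,b), ontable(f)}

== RESULT ==
["clear(a)", "clear(f)", "holding(d)", "on(a,b)", "ontable(f)"]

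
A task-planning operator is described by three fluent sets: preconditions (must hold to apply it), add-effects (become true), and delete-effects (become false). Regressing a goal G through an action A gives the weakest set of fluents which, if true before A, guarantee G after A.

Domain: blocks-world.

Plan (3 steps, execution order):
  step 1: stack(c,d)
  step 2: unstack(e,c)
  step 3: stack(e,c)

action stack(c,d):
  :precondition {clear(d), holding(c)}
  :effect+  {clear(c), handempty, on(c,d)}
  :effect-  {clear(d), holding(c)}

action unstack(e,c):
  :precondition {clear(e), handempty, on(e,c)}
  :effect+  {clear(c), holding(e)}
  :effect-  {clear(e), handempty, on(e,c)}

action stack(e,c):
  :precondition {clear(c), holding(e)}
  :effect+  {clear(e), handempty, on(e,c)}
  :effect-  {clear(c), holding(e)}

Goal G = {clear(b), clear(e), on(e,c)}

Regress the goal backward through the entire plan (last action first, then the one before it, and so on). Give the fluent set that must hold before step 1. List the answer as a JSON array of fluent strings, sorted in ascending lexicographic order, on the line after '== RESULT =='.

Work backward from the goal:
  through step 3 (stack(e,c)): drop {clear(e), on(e,c)}, keep {clear(b)}, require {clear(c), holding(e)}
    → {clear(b), clear(c), holding(e)}
  through step 2 (unstack(e,c)): drop {clear(c), holding(e)}, keep {clear(b)}, require {clear(e), handempty, on(e,c)}
    → {clear(b), clear(e), handempty, on(e,c)}
  through step 1 (stack(c,d)): drop {handempty}, keep {clear(b), clear(e), on(e,c)}, require {clear(d), holding(c)}
    → {clear(b), clear(d), clear(e), holding(c), on(e,c)}

== RESULT ==
["clear(b)", "clear(d)", "clear(e)", "holding(c)", "on(e,c)"]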